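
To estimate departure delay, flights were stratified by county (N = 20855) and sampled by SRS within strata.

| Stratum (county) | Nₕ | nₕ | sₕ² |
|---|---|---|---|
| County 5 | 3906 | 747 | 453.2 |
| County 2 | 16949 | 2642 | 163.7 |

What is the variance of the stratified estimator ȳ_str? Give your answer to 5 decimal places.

0.05176

Var(ȳ_str) = Σₕ Wₕ²(1 − fₕ)sₕ²/nₕ with Wₕ = Nₕ/N, N = 20855.
County 5: Wₕ = 0.18729322; term = 0.18729322²·(1 − 0.19124424)·453.2/747 = 0.017211978.
County 2: Wₕ = 0.81270678; term = 0.81270678²·(1 − 0.15587940)·163.7/2642 = 0.034545234.
Sum = 0.051757212.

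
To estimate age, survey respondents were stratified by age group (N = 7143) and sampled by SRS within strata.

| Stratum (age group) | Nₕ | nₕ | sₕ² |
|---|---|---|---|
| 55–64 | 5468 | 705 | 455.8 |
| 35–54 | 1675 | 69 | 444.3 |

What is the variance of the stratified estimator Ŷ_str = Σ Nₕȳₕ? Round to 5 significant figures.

Var(Ŷ_str) = Σₕ Nₕ²(1 − fₕ)sₕ²/nₕ.
55–64: 5468²·(1 − 705/5468)·455.8/705 = 1.6838147 × 10^7.
35–54: 1675²·(1 − 69/1675)·444.3/69 = 1.7321583 × 10^7.
Sum = 3.415973 × 10^7.

3.4160 × 10^7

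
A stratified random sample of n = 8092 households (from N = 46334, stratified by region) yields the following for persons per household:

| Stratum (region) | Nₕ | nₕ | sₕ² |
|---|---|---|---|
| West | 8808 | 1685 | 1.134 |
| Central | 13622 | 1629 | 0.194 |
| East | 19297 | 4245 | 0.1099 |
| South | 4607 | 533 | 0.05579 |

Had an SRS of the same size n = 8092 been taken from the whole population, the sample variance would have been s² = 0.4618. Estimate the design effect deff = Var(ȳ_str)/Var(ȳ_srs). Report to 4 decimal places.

0.7038

Var(ȳ_str) = Σ Wₕ²(1−fₕ)sₕ²/nₕ with Wₕ = Nₕ/46334:
  West: (8808/46334)²·(1−1685/8808)·1.134/1685 = 1.9667711 × 10^-5
  Central: (13622/46334)²·(1−1629/13622)·0.194/1629 = 9.0625365 × 10^-6
  East: (19297/46334)²·(1−4245/19297)·0.1099/4245 = 3.5027119 × 10^-6
  South: (4607/46334)²·(1−533/4607)·0.05579/533 = 9.1510052 × 10^-7
  → Var(ȳ_str) = 3.314806 × 10^-5.
Var(ȳ_srs) = (1 − 8092/46334)·0.4618/8092 = 4.7101947 × 10^-5.
deff = (3.314806 × 10^-5) / (4.7101947 × 10^-5) = 0.7038.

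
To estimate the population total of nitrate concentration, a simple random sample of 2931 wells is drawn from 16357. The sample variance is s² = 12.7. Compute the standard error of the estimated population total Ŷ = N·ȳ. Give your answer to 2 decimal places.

975.48

Var(Ŷ) = N²·Var(ȳ) = N²·(1 − n/N)·s²/n.
f = 2931/16357 = 0.17918934; Var(ȳ) = 0.82081066·12.7/2931 = 0.0035565662.
Var(Ŷ) = 16357² · 0.0035565662 = 951564.44.
SE(Ŷ) = √(951564.44) = 975.48.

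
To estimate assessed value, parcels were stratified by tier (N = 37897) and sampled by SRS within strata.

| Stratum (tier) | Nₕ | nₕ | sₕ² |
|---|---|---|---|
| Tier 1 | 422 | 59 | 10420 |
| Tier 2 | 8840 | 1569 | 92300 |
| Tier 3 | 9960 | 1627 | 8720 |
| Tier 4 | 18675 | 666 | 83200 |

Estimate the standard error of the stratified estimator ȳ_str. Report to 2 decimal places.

5.68

Var(ȳ_str) = Σₕ Wₕ²(1 − fₕ)sₕ²/nₕ with Wₕ = Nₕ/N, N = 37897.
Tier 1: Wₕ = 0.01113545; term = 0.01113545²·(1 − 0.13981043)·10420/59 = 0.01883758.
Tier 2: Wₕ = 0.23326385; term = 0.23326385²·(1 − 0.17748869)·92300/1569 = 2.6327857.
Tier 3: Wₕ = 0.26281764; term = 0.26281764²·(1 − 0.16335341)·8720/1627 = 0.30972766.
Tier 4: Wₕ = 0.49278307; term = 0.49278307²·(1 − 0.03566265)·83200/666 = 29.254295.
Sum = 32.215646.
SE = √(32.215646) = 5.68.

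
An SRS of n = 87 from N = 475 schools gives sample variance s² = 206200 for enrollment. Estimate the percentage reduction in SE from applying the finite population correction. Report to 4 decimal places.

9.6207

f = n/N = 87/475 = 0.18315789.
SE_no-fpc = √(s²/n) = 48.683826; SE_fpc = √((1−f)s²/n) = 44.00011.
Ratio = √(1−f) = 0.90379318. Reduction = 100·(1 − 0.90379318) = 9.6207%.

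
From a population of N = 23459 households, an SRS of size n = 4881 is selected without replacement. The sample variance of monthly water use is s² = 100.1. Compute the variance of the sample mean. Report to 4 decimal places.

Under SRS without replacement, Var(ȳ) = (1 − f)·s²/n with f = n/N = 4881/23459 = 0.20806513.
Var(ȳ) = (1 − 0.20806513)·100.1/4881 = 0.79193487·0.020508093 = 0.016241074.

0.0162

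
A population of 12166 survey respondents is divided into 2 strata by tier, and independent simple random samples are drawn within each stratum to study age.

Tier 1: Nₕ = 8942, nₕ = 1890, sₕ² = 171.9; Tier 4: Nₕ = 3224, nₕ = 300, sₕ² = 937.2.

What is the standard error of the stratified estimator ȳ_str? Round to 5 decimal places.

Var(ȳ_str) = Σₕ Wₕ²(1 − fₕ)sₕ²/nₕ with Wₕ = Nₕ/N, N = 12166.
Tier 1: Wₕ = 0.73499918; term = 0.73499918²·(1 − 0.21136211)·171.9/1890 = 0.038749439.
Tier 4: Wₕ = 0.26500082; term = 0.26500082²·(1 − 0.09305211)·937.2/300 = 0.19897009.
Sum = 0.23771953.
SE = √(0.23771953) = 0.48756.

0.48756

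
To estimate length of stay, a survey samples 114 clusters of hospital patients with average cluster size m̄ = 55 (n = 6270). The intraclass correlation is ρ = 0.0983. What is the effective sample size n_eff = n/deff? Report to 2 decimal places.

deff = 1 + (55 − 1)·0.0983 = 1 + 5.3082 = 6.3082.
n_eff = 6270 / 6.3082 = 993.94.

993.94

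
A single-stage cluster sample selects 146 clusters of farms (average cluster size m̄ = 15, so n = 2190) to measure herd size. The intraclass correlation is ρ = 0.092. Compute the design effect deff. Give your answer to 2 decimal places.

2.29

deff = 1 + (15 − 1)·0.092 = 1 + 1.288 = 2.288.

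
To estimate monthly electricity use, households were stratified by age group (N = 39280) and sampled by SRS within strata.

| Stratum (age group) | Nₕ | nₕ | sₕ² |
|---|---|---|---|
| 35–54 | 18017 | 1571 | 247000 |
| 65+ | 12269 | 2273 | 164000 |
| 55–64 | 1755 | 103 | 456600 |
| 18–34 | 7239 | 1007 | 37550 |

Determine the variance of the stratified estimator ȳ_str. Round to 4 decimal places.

Var(ȳ_str) = Σₕ Wₕ²(1 − fₕ)sₕ²/nₕ with Wₕ = Nₕ/N, N = 39280.
35–54: Wₕ = 0.45868126; term = 0.45868126²·(1 − 0.08719543)·247000/1571 = 30.193995.
65+: Wₕ = 0.31234725; term = 0.31234725²·(1 − 0.18526367)·164000/2273 = 5.7350455.
55–64: Wₕ = 0.04467923; term = 0.04467923²·(1 − 0.05868946)·456600/103 = 8.3299595.
18–34: Wₕ = 0.18429226; term = 0.18429226²·(1 − 0.13910761)·37550/1007 = 1.0902938.
Sum = 45.349294.

45.3493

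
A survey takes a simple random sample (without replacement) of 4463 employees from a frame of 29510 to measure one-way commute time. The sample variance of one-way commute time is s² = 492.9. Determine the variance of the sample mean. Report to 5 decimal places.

0.09374

Under SRS without replacement, Var(ȳ) = (1 − f)·s²/n with f = n/N = 4463/29510 = 0.15123687.
Var(ȳ) = (1 − 0.15123687)·492.9/4463 = 0.84876313·0.11044141 = 0.093738595.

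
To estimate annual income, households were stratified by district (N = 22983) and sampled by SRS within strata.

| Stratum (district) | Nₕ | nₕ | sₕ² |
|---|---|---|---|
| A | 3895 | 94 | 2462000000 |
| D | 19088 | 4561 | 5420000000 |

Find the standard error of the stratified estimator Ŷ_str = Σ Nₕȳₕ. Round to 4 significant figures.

Var(Ŷ_str) = Σₕ Nₕ²(1 − fₕ)sₕ²/nₕ.
A: 3895²·(1 − 94/3895)·2462000000/94 = 3.8776225 × 10^14.
D: 19088²·(1 − 4561/19088)·5420000000/4561 = 3.2951529 × 10^14.
Sum = 7.1727754 × 10^14.
SE = √(7.1727754 × 10^14) = 2.678 × 10^7.

2.678 × 10^7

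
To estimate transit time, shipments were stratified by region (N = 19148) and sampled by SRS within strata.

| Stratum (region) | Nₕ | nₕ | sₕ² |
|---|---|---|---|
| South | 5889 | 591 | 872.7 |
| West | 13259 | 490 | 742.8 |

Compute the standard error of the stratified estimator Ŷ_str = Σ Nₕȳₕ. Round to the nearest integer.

Var(Ŷ_str) = Σₕ Nₕ²(1 − fₕ)sₕ²/nₕ.
South: 5889²·(1 − 591/5889)·872.7/591 = 4.6071357 × 10^7.
West: 13259²·(1 − 490/13259)·742.8/490 = 2.566513 × 10^8.
Sum = 3.0272266 × 10^8.
SE = √(3.0272266 × 10^8) = 17399.

17399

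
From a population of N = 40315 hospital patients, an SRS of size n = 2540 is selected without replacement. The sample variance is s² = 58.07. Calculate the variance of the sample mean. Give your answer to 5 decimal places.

Under SRS without replacement, Var(ȳ) = (1 − f)·s²/n with f = n/N = 2540/40315 = 0.06300384.
Var(ȳ) = (1 − 0.06300384)·58.07/2540 = 0.93699616·0.022862205 = 0.021421798.

0.02142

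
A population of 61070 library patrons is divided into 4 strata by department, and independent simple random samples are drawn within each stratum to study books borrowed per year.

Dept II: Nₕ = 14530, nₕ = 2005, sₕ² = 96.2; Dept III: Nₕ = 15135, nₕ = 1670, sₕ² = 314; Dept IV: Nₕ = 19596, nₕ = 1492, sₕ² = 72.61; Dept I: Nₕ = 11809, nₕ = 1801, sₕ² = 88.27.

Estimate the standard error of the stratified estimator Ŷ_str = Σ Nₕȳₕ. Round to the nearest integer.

8373

Var(Ŷ_str) = Σₕ Nₕ²(1 − fₕ)sₕ²/nₕ.
Dept II: 14530²·(1 − 2005/14530)·96.2/2005 = 8.7318053 × 10^6.
Dept III: 15135²·(1 − 1670/15135)·314/1670 = 3.8317923 × 10^7.
Dept IV: 19596²·(1 − 1492/19596)·72.61/1492 = 1.7265119 × 10^7.
Dept I: 11809²·(1 − 1801/11809)·88.27/1801 = 5.7924172 × 10^6.
Sum = 7.0107265 × 10^7.
SE = √(7.0107265 × 10^7) = 8373.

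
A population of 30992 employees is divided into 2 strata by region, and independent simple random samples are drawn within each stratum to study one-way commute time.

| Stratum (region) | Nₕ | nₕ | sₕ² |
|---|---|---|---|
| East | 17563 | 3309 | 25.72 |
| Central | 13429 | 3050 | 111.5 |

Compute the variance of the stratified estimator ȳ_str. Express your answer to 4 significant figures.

0.007331

Var(ȳ_str) = Σₕ Wₕ²(1 − fₕ)sₕ²/nₕ with Wₕ = Nₕ/N, N = 30992.
East: Wₕ = 0.56669463; term = 0.56669463²·(1 − 0.18840745)·25.72/3309 = 0.0020258647.
Central: Wₕ = 0.43330537; term = 0.43330537²·(1 − 0.22712041)·111.5/3050 = 0.0053048732.
Sum = 0.0073307379.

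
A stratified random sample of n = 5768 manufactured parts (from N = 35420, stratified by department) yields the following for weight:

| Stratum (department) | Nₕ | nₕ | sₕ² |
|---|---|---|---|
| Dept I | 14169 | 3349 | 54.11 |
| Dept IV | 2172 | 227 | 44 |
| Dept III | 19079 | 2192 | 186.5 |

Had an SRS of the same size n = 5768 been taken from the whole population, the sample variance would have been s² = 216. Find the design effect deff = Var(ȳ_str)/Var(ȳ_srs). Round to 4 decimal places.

0.7808

Var(ȳ_str) = Σ Wₕ²(1−fₕ)sₕ²/nₕ with Wₕ = Nₕ/35420:
  Dept I: (14169/35420)²·(1−3349/14169)·54.11/3349 = 0.0019743845
  Dept IV: (2172/35420)²·(1−227/2172)·44/227 = 6.5269327 × 10^-4
  Dept III: (19079/35420)²·(1−2192/19079)·186.5/2192 = 0.021849891
  → Var(ȳ_str) = 0.024476969.
Var(ȳ_srs) = (1 − 5768/35420)·216/5768 = 0.031349739.
deff = 0.024476969 / 0.031349739 = 0.7808.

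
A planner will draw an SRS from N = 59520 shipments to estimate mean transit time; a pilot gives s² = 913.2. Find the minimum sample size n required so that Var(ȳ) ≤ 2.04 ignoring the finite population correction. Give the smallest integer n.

448

Without fpc, n₀ = s²/D = 913.2/2.04 = 447.6471.
Rounding up, n = 448.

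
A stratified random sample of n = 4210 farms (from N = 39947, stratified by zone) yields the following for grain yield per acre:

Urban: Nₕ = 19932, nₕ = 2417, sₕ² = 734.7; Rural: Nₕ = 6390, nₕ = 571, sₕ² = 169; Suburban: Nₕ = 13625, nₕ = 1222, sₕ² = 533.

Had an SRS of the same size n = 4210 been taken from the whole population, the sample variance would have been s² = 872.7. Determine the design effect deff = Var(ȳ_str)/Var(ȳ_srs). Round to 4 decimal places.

Var(ȳ_str) = Σ Wₕ²(1−fₕ)sₕ²/nₕ with Wₕ = Nₕ/39947:
  Urban: (19932/39947)²·(1−2417/19932)·734.7/2417 = 0.066500678
  Rural: (6390/39947)²·(1−571/6390)·169/571 = 0.0068965434
  Suburban: (13625/39947)²·(1−1222/13625)·533/1222 = 0.046190314
  → Var(ȳ_str) = 0.11958754.
Var(ȳ_srs) = (1 − 4210/39947)·872.7/4210 = 0.18544571.
deff = 0.11958754 / 0.18544571 = 0.6449.

0.6449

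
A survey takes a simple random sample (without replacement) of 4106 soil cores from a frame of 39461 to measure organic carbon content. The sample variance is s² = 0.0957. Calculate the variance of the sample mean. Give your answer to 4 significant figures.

Under SRS without replacement, Var(ȳ) = (1 − f)·s²/n with f = n/N = 4106/39461 = 0.10405210.
Var(ȳ) = (1 − 0.10405210)·0.0957/4106 = 0.89594790·2.3307355 × 10^-5 = 2.0882176 × 10^-5.

2.088 × 10^-5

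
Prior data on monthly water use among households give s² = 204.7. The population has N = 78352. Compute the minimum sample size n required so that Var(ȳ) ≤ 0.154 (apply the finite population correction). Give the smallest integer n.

Without fpc, n₀ = s²/D = 204.7/0.154 = 1329.2208.
With fpc, (1 − n/N)·s²/n ≤ D requires n ≥ n₀/(1 + n₀/N) = 1329.2208/(1 + 1329.2208/78352) = 1307.0471.
Rounding up, n = 1308.

1308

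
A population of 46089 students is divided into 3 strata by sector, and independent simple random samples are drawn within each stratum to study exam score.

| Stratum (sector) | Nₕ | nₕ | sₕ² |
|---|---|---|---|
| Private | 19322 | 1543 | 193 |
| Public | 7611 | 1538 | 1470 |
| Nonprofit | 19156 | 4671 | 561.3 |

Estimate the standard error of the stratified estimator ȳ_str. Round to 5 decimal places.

0.23817

Var(ȳ_str) = Σₕ Wₕ²(1 − fₕ)sₕ²/nₕ with Wₕ = Nₕ/N, N = 46089.
Private: Wₕ = 0.41923235; term = 0.41923235²·(1 − 0.07985716)·193/1543 = 0.020228153.
Public: Wₕ = 0.16513702; term = 0.16513702²·(1 − 0.20207594)·1470/1538 = 0.020797514.
Nonprofit: Wₕ = 0.41563063; term = 0.41563063²·(1 − 0.24384005)·561.3/4671 = 0.015696901.
Sum = 0.056722568.
SE = √(0.056722568) = 0.23817.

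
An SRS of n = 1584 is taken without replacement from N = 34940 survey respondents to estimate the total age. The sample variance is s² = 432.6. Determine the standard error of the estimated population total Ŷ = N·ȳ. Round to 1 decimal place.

Var(Ŷ) = N²·Var(ȳ) = N²·(1 − n/N)·s²/n.
f = 1584/34940 = 0.04533486; Var(ȳ) = 0.95466514·432.6/1584 = 0.26072484.
Var(Ŷ) = 34940² · 0.26072484 = 3.1829382 × 10^8.
SE(Ŷ) = √(3.1829382 × 10^8) = 17840.8.

17840.8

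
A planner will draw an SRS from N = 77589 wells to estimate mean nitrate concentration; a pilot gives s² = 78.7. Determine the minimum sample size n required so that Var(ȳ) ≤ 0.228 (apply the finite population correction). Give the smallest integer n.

Without fpc, n₀ = s²/D = 78.7/0.228 = 345.1754.
With fpc, (1 − n/N)·s²/n ≤ D requires n ≥ n₀/(1 + n₀/N) = 345.1754/(1 + 345.1754/77589) = 343.6466.
Rounding up, n = 344.

344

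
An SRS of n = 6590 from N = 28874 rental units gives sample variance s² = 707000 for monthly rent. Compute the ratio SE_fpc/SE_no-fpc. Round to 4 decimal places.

f = n/N = 6590/28874 = 0.22823301.
SE_no-fpc = √(s²/n) = 10.357788; SE_fpc = √((1−f)s²/n) = 9.0993443.
Ratio = √(1−f) = 0.87850270.

0.8785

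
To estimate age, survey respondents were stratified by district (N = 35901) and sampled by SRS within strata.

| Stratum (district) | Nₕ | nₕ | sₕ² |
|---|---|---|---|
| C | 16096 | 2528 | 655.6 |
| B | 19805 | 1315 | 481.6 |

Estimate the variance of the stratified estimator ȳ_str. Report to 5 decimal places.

0.14800

Var(ȳ_str) = Σₕ Wₕ²(1 − fₕ)sₕ²/nₕ with Wₕ = Nₕ/N, N = 35901.
C: Wₕ = 0.44834406; term = 0.44834406²·(1 − 0.15705765)·655.6/2528 = 0.043942279.
B: Wₕ = 0.55165594; term = 0.55165594²·(1 − 0.06639737)·481.6/1315 = 0.10405415.
Sum = 0.14799643.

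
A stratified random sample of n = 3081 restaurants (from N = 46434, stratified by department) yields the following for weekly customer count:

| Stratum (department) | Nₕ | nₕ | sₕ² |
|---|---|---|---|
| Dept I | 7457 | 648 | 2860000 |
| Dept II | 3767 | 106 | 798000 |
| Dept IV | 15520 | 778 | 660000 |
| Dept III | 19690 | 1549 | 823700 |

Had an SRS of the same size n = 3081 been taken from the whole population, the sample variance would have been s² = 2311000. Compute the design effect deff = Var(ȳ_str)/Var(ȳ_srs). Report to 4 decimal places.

Var(ȳ_str) = Σ Wₕ²(1−fₕ)sₕ²/nₕ with Wₕ = Nₕ/46434:
  Dept I: (7457/46434)²·(1−648/7457)·2860000/648 = 103.93607
  Dept II: (3767/46434)²·(1−106/3767)·798000/106 = 48.152649
  Dept IV: (15520/46434)²·(1−778/15520)·660000/778 = 90.020261
  Dept III: (19690/46434)²·(1−1549/19690)·823700/1549 = 88.09523
  → Var(ȳ_str) = 330.20421.
Var(ȳ_srs) = (1 − 3081/46434)·2311000/3081 = 700.31158.
deff = 330.20421 / 700.31158 = 0.4715.

0.4715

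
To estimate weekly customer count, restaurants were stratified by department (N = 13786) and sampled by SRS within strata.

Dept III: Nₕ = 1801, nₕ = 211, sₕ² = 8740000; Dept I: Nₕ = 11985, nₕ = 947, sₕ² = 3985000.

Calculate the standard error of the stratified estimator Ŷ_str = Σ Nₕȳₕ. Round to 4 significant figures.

Var(Ŷ_str) = Σₕ Nₕ²(1 − fₕ)sₕ²/nₕ.
Dept III: 1801²·(1 − 211/1801)·8740000/211 = 1.1861505 × 10^11.
Dept I: 11985²·(1 − 947/11985)·3985000/947 = 5.5668148 × 10^11.
Sum = 6.7529653 × 10^11.
SE = √(6.7529653 × 10^11) = 821800.

821800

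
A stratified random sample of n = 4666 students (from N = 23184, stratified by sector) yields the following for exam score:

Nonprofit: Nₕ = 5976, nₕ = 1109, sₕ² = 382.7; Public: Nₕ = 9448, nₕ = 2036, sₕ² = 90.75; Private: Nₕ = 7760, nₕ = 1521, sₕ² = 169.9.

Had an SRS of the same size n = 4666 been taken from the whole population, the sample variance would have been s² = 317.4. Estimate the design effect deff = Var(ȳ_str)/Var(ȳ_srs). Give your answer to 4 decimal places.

0.6357

Var(ȳ_str) = Σ Wₕ²(1−fₕ)sₕ²/nₕ with Wₕ = Nₕ/23184:
  Nonprofit: (5976/23184)²·(1−1109/5976)·382.7/1109 = 0.018673345
  Public: (9448/23184)²·(1−2036/9448)·90.75/2036 = 0.0058072085
  Private: (7760/23184)²·(1−1521/7760)·169.9/1521 = 0.010061533
  → Var(ȳ_str) = 0.034542087.
Var(ȳ_srs) = (1 − 4666/23184)·317.4/4666 = 0.054333527.
deff = 0.034542087 / 0.054333527 = 0.6357.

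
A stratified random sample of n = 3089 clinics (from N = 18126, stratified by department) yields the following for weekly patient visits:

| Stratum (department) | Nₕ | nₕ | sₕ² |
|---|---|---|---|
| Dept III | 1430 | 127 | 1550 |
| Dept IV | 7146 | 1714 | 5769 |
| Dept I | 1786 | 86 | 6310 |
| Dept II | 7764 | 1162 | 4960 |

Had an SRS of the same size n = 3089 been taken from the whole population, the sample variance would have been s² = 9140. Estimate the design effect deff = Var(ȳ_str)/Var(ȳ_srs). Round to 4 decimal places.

0.7377

Var(ȳ_str) = Σ Wₕ²(1−fₕ)sₕ²/nₕ with Wₕ = Nₕ/18126:
  Dept III: (1430/18126)²·(1−127/1430)·1550/127 = 0.069215678
  Dept IV: (7146/18126)²·(1−1714/7146)·5769/1714 = 0.39765692
  Dept I: (1786/18126)²·(1−86/1786)·6310/86 = 0.67804315
  Dept II: (7764/18126)²·(1−1162/7764)·4960/1162 = 0.66593623
  → Var(ȳ_str) = 1.810852.
Var(ȳ_srs) = (1 − 3089/18126)·9140/3089 = 2.4546383.
deff = 1.810852 / 2.4546383 = 0.7377.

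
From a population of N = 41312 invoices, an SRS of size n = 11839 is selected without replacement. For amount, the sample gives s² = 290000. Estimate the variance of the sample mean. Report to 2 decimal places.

Under SRS without replacement, Var(ȳ) = (1 − f)·s²/n with f = n/N = 11839/41312 = 0.28657533.
Var(ȳ) = (1 − 0.28657533)·290000/11839 = 0.71342467·24.495312 = 17.47556.

17.48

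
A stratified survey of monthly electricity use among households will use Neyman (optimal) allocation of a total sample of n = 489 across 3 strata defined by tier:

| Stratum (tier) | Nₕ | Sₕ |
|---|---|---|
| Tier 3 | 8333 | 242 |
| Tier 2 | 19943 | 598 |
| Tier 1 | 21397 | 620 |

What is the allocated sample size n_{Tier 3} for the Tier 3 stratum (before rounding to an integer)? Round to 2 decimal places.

Neyman allocation: nₕ = n·NₕSₕ / Σⱼ NⱼSⱼ.
Σ NⱼSⱼ = 8333·242 + 19943·598 + 21397·620 = 2.720864 × 10^7.
n_{Tier 3} = 489·8333·242 / (2.720864 × 10^7) = 36.24.

36.24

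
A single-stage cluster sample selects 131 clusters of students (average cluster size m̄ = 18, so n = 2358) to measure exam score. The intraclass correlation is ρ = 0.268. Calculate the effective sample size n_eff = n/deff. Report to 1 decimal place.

deff = 1 + (18 − 1)·0.268 = 1 + 4.556 = 5.556.
n_eff = 2358 / 5.556 = 424.4.

424.4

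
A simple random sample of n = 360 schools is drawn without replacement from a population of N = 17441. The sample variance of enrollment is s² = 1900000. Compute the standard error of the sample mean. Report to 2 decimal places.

71.89

Under SRS without replacement, Var(ȳ) = (1 − f)·s²/n with f = n/N = 360/17441 = 0.02064102.
Var(ȳ) = (1 − 0.02064102)·1900000/360 = 0.97935898·5277.7778 = 5168.8391.
SE(ȳ) = √(5168.8391) = 71.89.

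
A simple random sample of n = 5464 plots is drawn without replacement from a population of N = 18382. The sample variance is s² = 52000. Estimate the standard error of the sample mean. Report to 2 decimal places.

2.59

Under SRS without replacement, Var(ȳ) = (1 − f)·s²/n with f = n/N = 5464/18382 = 0.29724731.
Var(ȳ) = (1 − 0.29724731)·52000/5464 = 0.70275269·9.5168375 = 6.6879832.
SE(ȳ) = √(6.6879832) = 2.59.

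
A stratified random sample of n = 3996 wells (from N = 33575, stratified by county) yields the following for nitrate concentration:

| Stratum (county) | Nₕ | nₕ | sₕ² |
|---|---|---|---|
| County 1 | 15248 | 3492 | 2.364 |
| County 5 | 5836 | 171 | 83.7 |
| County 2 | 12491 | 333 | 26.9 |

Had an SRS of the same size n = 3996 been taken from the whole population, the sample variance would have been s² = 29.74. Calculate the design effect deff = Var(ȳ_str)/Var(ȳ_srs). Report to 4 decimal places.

3.8656

Var(ȳ_str) = Σ Wₕ²(1−fₕ)sₕ²/nₕ with Wₕ = Nₕ/33575:
  County 1: (15248/33575)²·(1−3492/15248)·2.364/3492 = 1.0764991 × 10^-4
  County 5: (5836/33575)²·(1−171/5836)·83.7/171 = 0.014355308
  County 2: (12491/33575)²·(1−333/12491)·26.9/333 = 0.010882667
  → Var(ȳ_str) = 0.025345625.
Var(ȳ_srs) = (1 − 3996/33575)·29.74/3996 = 0.0065566643.
deff = 0.025345625 / 0.0065566643 = 3.8656.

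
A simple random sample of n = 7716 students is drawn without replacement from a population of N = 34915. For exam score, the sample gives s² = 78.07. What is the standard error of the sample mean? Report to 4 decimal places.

0.0888

Under SRS without replacement, Var(ȳ) = (1 − f)·s²/n with f = n/N = 7716/34915 = 0.22099384.
Var(ȳ) = (1 − 0.22099384)·78.07/7716 = 0.77900616·0.010117937 = 0.007881935.
SE(ȳ) = √(0.007881935) = 0.0888.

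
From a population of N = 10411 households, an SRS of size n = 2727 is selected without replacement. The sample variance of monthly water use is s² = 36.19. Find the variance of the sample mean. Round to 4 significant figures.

0.009795

Under SRS without replacement, Var(ȳ) = (1 − f)·s²/n with f = n/N = 2727/10411 = 0.26193449.
Var(ȳ) = (1 − 0.26193449)·36.19/2727 = 0.73806551·0.013270994 = 0.0097948628.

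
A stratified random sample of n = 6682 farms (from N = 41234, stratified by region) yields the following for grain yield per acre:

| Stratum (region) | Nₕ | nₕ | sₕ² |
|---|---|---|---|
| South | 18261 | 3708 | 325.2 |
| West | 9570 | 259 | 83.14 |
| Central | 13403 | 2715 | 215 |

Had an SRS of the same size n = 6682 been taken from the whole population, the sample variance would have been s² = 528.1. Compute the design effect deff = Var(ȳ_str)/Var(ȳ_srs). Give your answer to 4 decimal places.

0.5618

Var(ȳ_str) = Σ Wₕ²(1−fₕ)sₕ²/nₕ with Wₕ = Nₕ/41234:
  South: (18261/41234)²·(1−3708/18261)·325.2/3708 = 0.013708091
  West: (9570/41234)²·(1−259/9570)·83.14/259 = 0.01682316
  Central: (13403/41234)²·(1−2715/13403)·215/2715 = 0.0066720018
  → Var(ȳ_str) = 0.037203253.
Var(ȳ_srs) = (1 − 6682/41234)·528.1/6682 = 0.066225832.
deff = 0.037203253 / 0.066225832 = 0.5618.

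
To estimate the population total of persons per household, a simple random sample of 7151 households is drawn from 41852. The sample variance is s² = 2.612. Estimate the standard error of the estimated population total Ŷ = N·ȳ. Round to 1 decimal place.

Var(Ŷ) = N²·Var(ȳ) = N²·(1 − n/N)·s²/n.
f = 7151/41852 = 0.17086400; Var(ȳ) = 0.82913600·2.612/7151 = 3.028532 × 10^-4.
Var(Ŷ) = 41852² · (3.028532 × 10^-4) = 530474.61.
SE(Ŷ) = √(530474.61) = 728.3.

728.3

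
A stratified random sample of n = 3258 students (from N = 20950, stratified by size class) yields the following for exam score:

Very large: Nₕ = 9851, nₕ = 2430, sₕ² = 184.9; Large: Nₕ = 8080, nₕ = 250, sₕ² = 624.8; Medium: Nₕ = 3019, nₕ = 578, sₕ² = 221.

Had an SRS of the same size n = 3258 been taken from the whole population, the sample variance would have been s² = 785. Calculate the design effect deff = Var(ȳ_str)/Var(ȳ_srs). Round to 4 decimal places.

1.8643

Var(ȳ_str) = Σ Wₕ²(1−fₕ)sₕ²/nₕ with Wₕ = Nₕ/20950:
  Very large: (9851/20950)²·(1−2430/9851)·184.9/2430 = 0.012673756
  Large: (8080/20950)²·(1−250/8080)·624.8/250 = 0.36025173
  Medium: (3019/20950)²·(1−578/3019)·221/578 = 0.0064198854
  → Var(ȳ_str) = 0.37934537.
Var(ȳ_srs) = (1 − 3258/20950)·785/3258 = 0.2034752.
deff = 0.37934537 / 0.2034752 = 1.8643.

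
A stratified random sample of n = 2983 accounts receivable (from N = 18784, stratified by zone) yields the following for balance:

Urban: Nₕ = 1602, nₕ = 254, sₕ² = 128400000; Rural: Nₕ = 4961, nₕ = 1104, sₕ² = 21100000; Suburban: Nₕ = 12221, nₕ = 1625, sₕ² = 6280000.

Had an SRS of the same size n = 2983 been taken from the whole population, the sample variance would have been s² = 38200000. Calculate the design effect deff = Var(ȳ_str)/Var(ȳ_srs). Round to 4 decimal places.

0.5151

Var(ȳ_str) = Σ Wₕ²(1−fₕ)sₕ²/nₕ with Wₕ = Nₕ/18784:
  Urban: (1602/18784)²·(1−254/1602)·128400000/254 = 3093.9091
  Rural: (4961/18784)²·(1−1104/4961)·21100000/1104 = 1036.4685
  Suburban: (12221/18784)²·(1−1625/12221)·6280000/1625 = 1418.335
  → Var(ȳ_str) = 5548.7126.
Var(ȳ_srs) = (1 − 2983/18784)·38200000/2983 = 10772.254.
deff = 5548.7126 / 10772.254 = 0.5151.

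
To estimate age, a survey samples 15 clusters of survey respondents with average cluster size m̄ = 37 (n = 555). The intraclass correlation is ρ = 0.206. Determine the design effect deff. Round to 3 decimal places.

8.416

deff = 1 + (37 − 1)·0.206 = 1 + 7.416 = 8.416.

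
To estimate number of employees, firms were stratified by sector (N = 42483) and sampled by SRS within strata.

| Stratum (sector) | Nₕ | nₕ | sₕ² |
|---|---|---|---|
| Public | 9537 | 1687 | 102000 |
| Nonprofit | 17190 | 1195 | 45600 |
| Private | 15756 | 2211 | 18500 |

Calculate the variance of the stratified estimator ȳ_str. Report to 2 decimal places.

Var(ȳ_str) = Σₕ Wₕ²(1 − fₕ)sₕ²/nₕ with Wₕ = Nₕ/N, N = 42483.
Public: Wₕ = 0.22448980; term = 0.22448980²·(1 − 0.17689001)·102000/1687 = 2.5080499.
Nonprofit: Wₕ = 0.40463244; term = 0.40463244²·(1 − 0.06951716)·45600/1195 = 5.8133531.
Private: Wₕ = 0.37087776; term = 0.37087776²·(1 − 0.14032749)·18500/2211 = 0.989413.
Sum = 9.310816.

9.31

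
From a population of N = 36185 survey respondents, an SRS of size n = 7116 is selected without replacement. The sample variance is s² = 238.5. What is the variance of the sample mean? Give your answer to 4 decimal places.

0.0269

Under SRS without replacement, Var(ȳ) = (1 − f)·s²/n with f = n/N = 7116/36185 = 0.19665607.
Var(ȳ) = (1 − 0.19665607)·238.5/7116 = 0.80334393·0.03351602 = 0.026924891.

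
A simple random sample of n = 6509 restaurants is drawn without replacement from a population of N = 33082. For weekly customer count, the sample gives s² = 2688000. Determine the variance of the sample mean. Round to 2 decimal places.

331.71

Under SRS without replacement, Var(ȳ) = (1 − f)·s²/n with f = n/N = 6509/33082 = 0.19675352.
Var(ȳ) = (1 − 0.19675352)·2688000/6509 = 0.80324648·412.96666 = 331.71402.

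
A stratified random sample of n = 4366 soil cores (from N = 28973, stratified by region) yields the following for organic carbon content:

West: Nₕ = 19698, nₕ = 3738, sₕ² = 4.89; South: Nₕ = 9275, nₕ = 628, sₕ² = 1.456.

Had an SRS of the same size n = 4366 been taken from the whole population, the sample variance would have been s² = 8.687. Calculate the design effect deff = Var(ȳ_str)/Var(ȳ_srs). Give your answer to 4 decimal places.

0.4210

Var(ȳ_str) = Σ Wₕ²(1−fₕ)sₕ²/nₕ with Wₕ = Nₕ/28973:
  West: (19698/28973)²·(1−3738/19698)·4.89/3738 = 4.8993408 × 10^-4
  South: (9275/28973)²·(1−628/9275)·1.456/628 = 2.2151043 × 10^-4
  → Var(ȳ_str) = 7.1144451 × 10^-4.
Var(ȳ_srs) = (1 − 4366/28973)·8.687/4366 = 0.0016898622.
deff = (7.1144451 × 10^-4) / 0.0016898622 = 0.4210.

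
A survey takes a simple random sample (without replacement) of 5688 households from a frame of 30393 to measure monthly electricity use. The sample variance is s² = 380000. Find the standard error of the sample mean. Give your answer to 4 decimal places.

7.3692

Under SRS without replacement, Var(ȳ) = (1 − f)·s²/n with f = n/N = 5688/30393 = 0.18714836.
Var(ȳ) = (1 − 0.18714836)·380000/5688 = 0.81285164·66.807314 = 54.304435.
SE(ȳ) = √(54.304435) = 7.3692.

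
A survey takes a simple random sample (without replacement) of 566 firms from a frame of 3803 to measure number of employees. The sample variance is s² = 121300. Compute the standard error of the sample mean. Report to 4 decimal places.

Under SRS without replacement, Var(ȳ) = (1 − f)·s²/n with f = n/N = 566/3803 = 0.14882987.
Var(ȳ) = (1 − 0.14882987)·121300/566 = 0.85117013·214.31095 = 182.41508.
SE(ȳ) = √(182.41508) = 13.5061.

13.5061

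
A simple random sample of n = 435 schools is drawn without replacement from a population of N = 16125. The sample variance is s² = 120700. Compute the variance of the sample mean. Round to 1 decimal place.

270.0

Under SRS without replacement, Var(ȳ) = (1 − f)·s²/n with f = n/N = 435/16125 = 0.02697674.
Var(ȳ) = (1 − 0.02697674)·120700/435 = 0.97302326·277.47126 = 269.98599.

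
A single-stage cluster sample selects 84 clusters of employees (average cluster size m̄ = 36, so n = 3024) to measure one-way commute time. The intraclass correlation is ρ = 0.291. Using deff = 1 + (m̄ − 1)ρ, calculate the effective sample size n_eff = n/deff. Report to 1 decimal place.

deff = 1 + (36 − 1)·0.291 = 1 + 10.185 = 11.185.
n_eff = 3024 / 11.185 = 270.4.

270.4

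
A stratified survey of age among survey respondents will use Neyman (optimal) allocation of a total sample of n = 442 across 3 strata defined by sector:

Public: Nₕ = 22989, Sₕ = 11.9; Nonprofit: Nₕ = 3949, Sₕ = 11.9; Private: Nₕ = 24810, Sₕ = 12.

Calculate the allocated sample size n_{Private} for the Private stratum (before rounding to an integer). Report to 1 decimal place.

212.8

Neyman allocation: nₕ = n·NₕSₕ / Σⱼ NⱼSⱼ.
Σ NⱼSⱼ = 22989·11.9 + 3949·11.9 + 24810·12 = 618282.2.
n_{Private} = 442·24810·12 / 618282.2 = 212.8.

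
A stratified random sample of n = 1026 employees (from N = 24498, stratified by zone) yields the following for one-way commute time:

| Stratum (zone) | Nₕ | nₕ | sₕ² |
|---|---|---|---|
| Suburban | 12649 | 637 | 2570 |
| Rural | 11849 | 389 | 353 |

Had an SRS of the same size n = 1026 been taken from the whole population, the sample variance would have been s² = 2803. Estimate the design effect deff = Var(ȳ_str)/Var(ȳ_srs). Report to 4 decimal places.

Var(ȳ_str) = Σ Wₕ²(1−fₕ)sₕ²/nₕ with Wₕ = Nₕ/24498:
  Suburban: (12649/24498)²·(1−637/12649)·2570/637 = 1.021419
  Rural: (11849/24498)²·(1−389/11849)·353/389 = 0.20531948
  → Var(ȳ_str) = 1.2267385.
Var(ȳ_srs) = (1 − 1026/24498)·2803/1026 = 2.6175513.
deff = 1.2267385 / 2.6175513 = 0.4687.

0.4687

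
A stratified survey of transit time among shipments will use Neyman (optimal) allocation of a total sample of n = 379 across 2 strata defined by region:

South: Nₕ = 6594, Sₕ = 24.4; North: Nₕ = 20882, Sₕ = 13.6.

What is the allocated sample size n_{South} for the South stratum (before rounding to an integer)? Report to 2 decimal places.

137.06

Neyman allocation: nₕ = n·NₕSₕ / Σⱼ NⱼSⱼ.
Σ NⱼSⱼ = 6594·24.4 + 20882·13.6 = 444888.8.
n_{South} = 379·6594·24.4 / 444888.8 = 137.06.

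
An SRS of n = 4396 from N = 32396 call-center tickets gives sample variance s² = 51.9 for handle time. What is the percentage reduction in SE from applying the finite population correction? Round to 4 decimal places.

7.0320

f = n/N = 4396/32396 = 0.13569576.
SE_no-fpc = √(s²/n) = 0.10865628; SE_fpc = √((1−f)s²/n) = 0.10101553.
Ratio = √(1−f) = 0.92967964. Reduction = 100·(1 − 0.92967964) = 7.0320%.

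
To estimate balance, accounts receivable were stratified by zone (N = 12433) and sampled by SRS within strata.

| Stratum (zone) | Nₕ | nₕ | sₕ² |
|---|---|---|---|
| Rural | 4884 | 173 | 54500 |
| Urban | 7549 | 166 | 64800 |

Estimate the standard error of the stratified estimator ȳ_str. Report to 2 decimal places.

13.70

Var(ȳ_str) = Σₕ Wₕ²(1 − fₕ)sₕ²/nₕ with Wₕ = Nₕ/N, N = 12433.
Rural: Wₕ = 0.39282554; term = 0.39282554²·(1 − 0.03542179)·54500/173 = 46.890762.
Urban: Wₕ = 0.60717446; term = 0.60717446²·(1 − 0.02198967)·64800/166 = 140.74642.
Sum = 187.63718.
SE = √(187.63718) = 13.70.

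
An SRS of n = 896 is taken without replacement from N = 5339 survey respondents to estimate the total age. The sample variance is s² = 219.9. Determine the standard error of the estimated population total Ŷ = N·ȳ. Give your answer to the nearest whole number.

Var(Ŷ) = N²·Var(ȳ) = N²·(1 − n/N)·s²/n.
f = 896/5339 = 0.16782169; Var(ȳ) = 0.83217831·219.9/896 = 0.20423662.
Var(Ŷ) = 5339² · 0.20423662 = 5.8217487 × 10^6.
SE(Ŷ) = √(5.8217487 × 10^6) = 2413.

2413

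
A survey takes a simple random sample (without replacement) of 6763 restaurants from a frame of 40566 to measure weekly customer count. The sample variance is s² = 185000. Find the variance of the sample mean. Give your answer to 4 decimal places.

Under SRS without replacement, Var(ȳ) = (1 − f)·s²/n with f = n/N = 6763/40566 = 0.16671597.
Var(ȳ) = (1 − 0.16671597)·185000/6763 = 0.83328403·27.354724 = 22.794255.

22.7943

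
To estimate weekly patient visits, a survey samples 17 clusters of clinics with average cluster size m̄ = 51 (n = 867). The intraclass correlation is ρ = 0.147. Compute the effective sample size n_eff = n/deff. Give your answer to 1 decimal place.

103.8

deff = 1 + (51 − 1)·0.147 = 1 + 7.35 = 8.35.
n_eff = 867 / 8.35 = 103.8.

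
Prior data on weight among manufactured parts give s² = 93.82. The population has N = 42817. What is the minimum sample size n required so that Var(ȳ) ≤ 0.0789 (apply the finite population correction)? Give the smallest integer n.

Without fpc, n₀ = s²/D = 93.82/0.0789 = 1189.1001.
With fpc, (1 − n/N)·s²/n ≤ D requires n ≥ n₀/(1 + n₀/N) = 1189.1001/(1 + 1189.1001/42817) = 1156.9691.
Rounding up, n = 1157.

1157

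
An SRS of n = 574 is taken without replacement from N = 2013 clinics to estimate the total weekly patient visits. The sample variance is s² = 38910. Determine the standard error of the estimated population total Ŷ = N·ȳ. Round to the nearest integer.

Var(Ŷ) = N²·Var(ȳ) = N²·(1 − n/N)·s²/n.
f = 574/2013 = 0.28514655; Var(ȳ) = 0.71485345·38910/574 = 48.458097.
Var(Ŷ) = 2013² · 48.458097 = 1.963604 × 10^8.
SE(Ŷ) = √(1.963604 × 10^8) = 14013.

14013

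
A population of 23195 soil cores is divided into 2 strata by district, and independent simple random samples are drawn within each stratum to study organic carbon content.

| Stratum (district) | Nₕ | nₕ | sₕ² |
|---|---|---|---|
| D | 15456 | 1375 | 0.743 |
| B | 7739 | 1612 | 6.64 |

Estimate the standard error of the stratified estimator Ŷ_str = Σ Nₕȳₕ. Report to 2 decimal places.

559.39

Var(Ŷ_str) = Σₕ Nₕ²(1 − fₕ)sₕ²/nₕ.
D: 15456²·(1 − 1375/15456)·0.743/1375 = 117602.55.
B: 7739²·(1 − 1612/7739)·6.64/1612 = 195315.08.
Sum = 312917.63.
SE = √(312917.63) = 559.39.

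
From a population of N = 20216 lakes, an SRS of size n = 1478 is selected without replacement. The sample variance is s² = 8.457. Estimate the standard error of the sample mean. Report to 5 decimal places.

Under SRS without replacement, Var(ȳ) = (1 − f)·s²/n with f = n/N = 1478/20216 = 0.07311041.
Var(ȳ) = (1 − 0.07311041)·8.457/1478 = 0.92688959·0.0057219215 = 0.0053035895.
SE(ȳ) = √(0.0053035895) = 0.07283.

0.07283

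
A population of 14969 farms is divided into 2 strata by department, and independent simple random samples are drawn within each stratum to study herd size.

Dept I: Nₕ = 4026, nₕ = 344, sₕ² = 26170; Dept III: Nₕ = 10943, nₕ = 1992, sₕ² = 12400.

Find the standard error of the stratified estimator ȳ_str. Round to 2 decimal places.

2.78

Var(ȳ_str) = Σₕ Wₕ²(1 − fₕ)sₕ²/nₕ with Wₕ = Nₕ/N, N = 14969.
Dept I: Wₕ = 0.26895584; term = 0.26895584²·(1 − 0.08544461)·26170/344 = 5.0328879.
Dept III: Wₕ = 0.73104416; term = 0.73104416²·(1 − 0.18203418)·12400/1992 = 2.7211641.
Sum = 7.754052.
SE = √(7.754052) = 2.78.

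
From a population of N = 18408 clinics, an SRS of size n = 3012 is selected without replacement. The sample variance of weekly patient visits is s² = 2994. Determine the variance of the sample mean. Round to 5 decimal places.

Under SRS without replacement, Var(ȳ) = (1 − f)·s²/n with f = n/N = 3012/18408 = 0.16362451.
Var(ȳ) = (1 − 0.16362451)·2994/3012 = 0.83637549·0.9940239 = 0.83137723.

0.83138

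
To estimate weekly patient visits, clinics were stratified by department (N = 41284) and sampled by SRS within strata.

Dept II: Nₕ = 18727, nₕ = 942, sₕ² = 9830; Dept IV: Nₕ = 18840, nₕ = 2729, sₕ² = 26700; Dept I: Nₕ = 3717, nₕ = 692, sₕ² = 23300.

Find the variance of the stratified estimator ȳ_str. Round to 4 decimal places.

Var(ȳ_str) = Σₕ Wₕ²(1 − fₕ)sₕ²/nₕ with Wₕ = Nₕ/N, N = 41284.
Dept II: Wₕ = 0.45361399; term = 0.45361399²·(1 − 0.05030170)·9830/942 = 2.0392063.
Dept IV: Wₕ = 0.45635113; term = 0.45635113²·(1 − 0.14485138)·26700/2729 = 1.7423989.
Dept I: Wₕ = 0.09003488; term = 0.09003488²·(1 − 0.18617164)·23300/692 = 0.22212847.
Sum = 4.0037337.

4.0037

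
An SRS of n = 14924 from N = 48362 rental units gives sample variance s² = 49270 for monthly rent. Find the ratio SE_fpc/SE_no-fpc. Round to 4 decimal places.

f = n/N = 14924/48362 = 0.30858939.
SE_no-fpc = √(s²/n) = 1.8169738; SE_fpc = √((1−f)s²/n) = 1.5108338.
Ratio = √(1−f) = 0.83151104.

0.8315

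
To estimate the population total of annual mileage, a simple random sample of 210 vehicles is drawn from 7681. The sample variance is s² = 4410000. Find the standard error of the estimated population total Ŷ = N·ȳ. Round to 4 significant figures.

1.098 × 10^6

Var(Ŷ) = N²·Var(ȳ) = N²·(1 − n/N)·s²/n.
f = 210/7681 = 0.02734019; Var(ȳ) = 0.97265981·4410000/210 = 20425.856.
Var(Ŷ) = 7681² · 20425.856 = 1.2050798 × 10^12.
SE(Ŷ) = √(1.2050798 × 10^12) = 1.098 × 10^6.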